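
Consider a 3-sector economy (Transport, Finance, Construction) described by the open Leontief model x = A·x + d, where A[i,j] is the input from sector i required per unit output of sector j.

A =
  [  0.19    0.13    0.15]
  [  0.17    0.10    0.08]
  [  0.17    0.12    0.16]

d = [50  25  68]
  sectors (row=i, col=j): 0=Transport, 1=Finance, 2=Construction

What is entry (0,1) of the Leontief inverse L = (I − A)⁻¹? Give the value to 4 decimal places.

L[0,1] = 0.2279

Form M = I − A:
  [  0.81   -0.13   -0.15]
  [ -0.17    0.90   -0.08]
  [ -0.17   -0.12    0.84]
Leontief inverse L = M⁻¹:
  [  1.3371    0.2279    0.2605]
  [  0.2802    1.1731    0.1618]
  [  0.3106    0.2137    1.2663]
Total output x = L · d:
  x_0 = 1.3371·50 + 0.2279·25 + 0.2605·68 = 90.2605
  x_1 = 0.2802·50 + 1.1731·25 + 0.1618·68 = 54.3365
  x_2 = 0.3106·50 + 0.2137·25 + 1.2663·68 = 106.9817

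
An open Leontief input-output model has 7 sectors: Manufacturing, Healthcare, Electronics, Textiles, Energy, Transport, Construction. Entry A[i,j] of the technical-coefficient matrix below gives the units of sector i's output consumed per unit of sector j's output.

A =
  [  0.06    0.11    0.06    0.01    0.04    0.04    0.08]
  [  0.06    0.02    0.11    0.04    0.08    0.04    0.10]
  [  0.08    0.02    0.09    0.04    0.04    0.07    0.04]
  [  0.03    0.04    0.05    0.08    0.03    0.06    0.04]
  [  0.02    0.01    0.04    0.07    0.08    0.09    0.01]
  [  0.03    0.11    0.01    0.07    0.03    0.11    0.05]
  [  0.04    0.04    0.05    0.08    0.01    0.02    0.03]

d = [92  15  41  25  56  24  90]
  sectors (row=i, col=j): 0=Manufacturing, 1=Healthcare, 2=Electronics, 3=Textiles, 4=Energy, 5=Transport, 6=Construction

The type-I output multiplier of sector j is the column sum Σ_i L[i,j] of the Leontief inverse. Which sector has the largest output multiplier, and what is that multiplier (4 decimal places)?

Form M = I − A:
  [  0.94   -0.11   -0.06   -0.01   -0.04   -0.04   -0.08]
  [ -0.06    0.98   -0.11   -0.04   -0.08   -0.04   -0.10]
  [ -0.08   -0.02    0.91   -0.04   -0.04   -0.07   -0.04]
  [ -0.03   -0.04   -0.05    0.92   -0.03   -0.06   -0.04]
  [ -0.02   -0.01   -0.04   -0.07    0.92   -0.09   -0.01]
  [ -0.03   -0.11   -0.01   -0.07   -0.03    0.89   -0.05]
  [ -0.04   -0.04   -0.05   -0.08   -0.01   -0.02    0.97]
Leontief inverse L = M⁻¹:
  [  1.0916    0.1403    0.1015    0.0434    0.0692    0.0759    0.1151]
  [  0.0931    1.0529    0.1507    0.0793    0.1089    0.0827    0.1311]
  [  0.1093    0.0539    1.1245    0.0717    0.0650    0.1088    0.0702]
  [  0.0533    0.0666    0.0795    1.1106    0.0515    0.0932    0.0657]
  [  0.0399    0.0368    0.0643    0.1012    1.1025    0.1275    0.0318]
  [  0.0585    0.1454    0.0474    0.1087    0.0593    1.1517    0.0862]
  [  0.0605    0.0609    0.0766    0.1036    0.0275    0.0449    1.0522]
Total output x = L · d:
  x_0 = 1.0916·92 + 0.1403·15 + 0.1015·41 + 0.0434·25 + 0.0692·56 + 0.0759·24 + 0.1151·90 = 123.8347
  x_1 = 0.0931·92 + 1.0529·15 + 0.1507·41 + 0.0793·25 + 0.1089·56 + 0.0827·24 + 0.1311·90 = 52.3967
  x_2 = 0.1093·92 + 0.0539·15 + 1.1245·41 + 0.0717·25 + 0.0650·56 + 0.1088·24 + 0.0702·90 = 71.3213
  x_3 = 0.0533·92 + 0.0666·15 + 0.0795·41 + 1.1106·25 + 0.0515·56 + 0.0932·24 + 0.0657·90 = 47.9632
  x_4 = 0.0399·92 + 0.0368·15 + 0.0643·41 + 0.1012·25 + 1.1025·56 + 0.1275·24 + 0.0318·90 = 77.0553
  x_5 = 0.0585·92 + 0.1454·15 + 0.0474·41 + 0.1087·25 + 0.0593·56 + 1.1517·24 + 0.0862·90 = 50.9409
  x_6 = 0.0605·92 + 0.0609·15 + 0.0766·41 + 0.1036·25 + 0.0275·56 + 0.0449·24 + 1.0522·90 = 109.5276
Output multipliers (column sums of L):
  Manufacturing: 1.5062
  Healthcare: 1.5567
  Electronics: 1.6443
  Textiles: 1.6186
  Energy: 1.4839
  Transport: 1.6846
  Construction: 1.5523

Transport (1.6846)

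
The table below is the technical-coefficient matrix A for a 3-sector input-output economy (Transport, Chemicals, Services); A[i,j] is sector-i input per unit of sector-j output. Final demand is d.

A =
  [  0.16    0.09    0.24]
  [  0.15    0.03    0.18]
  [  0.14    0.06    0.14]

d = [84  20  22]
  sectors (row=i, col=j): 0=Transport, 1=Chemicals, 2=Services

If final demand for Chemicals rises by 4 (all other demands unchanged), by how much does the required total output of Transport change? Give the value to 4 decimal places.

Form M = I − A:
  [  0.84   -0.09   -0.24]
  [ -0.15    0.97   -0.18]
  [ -0.14   -0.06    0.86]
Leontief inverse L = M⁻¹:
  [  1.2805    0.1428    0.3872]
  [  0.2398    1.0712    0.2911]
  [  0.2252    0.0980    1.2461]
Total output x = L · d:
  x_0 = 1.2805·84 + 0.1428·20 + 0.3872·22 = 118.9370
  x_1 = 0.2398·84 + 1.0712·20 + 0.2911·22 = 47.9719
  x_2 = 0.2252·84 + 0.0980·20 + 1.2461·22 = 48.2901
Δx_0 = L[0,1] · Δd_1 = 0.1428 · 4 = 0.5711

0.5711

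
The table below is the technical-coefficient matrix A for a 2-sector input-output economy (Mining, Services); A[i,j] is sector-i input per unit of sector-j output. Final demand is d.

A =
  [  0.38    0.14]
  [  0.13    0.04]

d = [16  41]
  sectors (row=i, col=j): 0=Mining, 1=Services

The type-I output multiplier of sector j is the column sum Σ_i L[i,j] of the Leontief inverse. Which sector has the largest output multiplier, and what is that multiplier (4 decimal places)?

Form M = I − A:
  [  0.62   -0.14]
  [ -0.13    0.96]
Leontief inverse L = M⁻¹:
  [  1.6638    0.2426]
  [  0.2253    1.0745]
Total output x = L · d:
  x_0 = 1.6638·16 + 0.2426·41 = 36.5685
  x_1 = 0.2253·16 + 1.0745·41 = 47.6603
Output multipliers (column sums of L):
  Mining: 1.8891
  Services: 1.3172

Mining (1.8891)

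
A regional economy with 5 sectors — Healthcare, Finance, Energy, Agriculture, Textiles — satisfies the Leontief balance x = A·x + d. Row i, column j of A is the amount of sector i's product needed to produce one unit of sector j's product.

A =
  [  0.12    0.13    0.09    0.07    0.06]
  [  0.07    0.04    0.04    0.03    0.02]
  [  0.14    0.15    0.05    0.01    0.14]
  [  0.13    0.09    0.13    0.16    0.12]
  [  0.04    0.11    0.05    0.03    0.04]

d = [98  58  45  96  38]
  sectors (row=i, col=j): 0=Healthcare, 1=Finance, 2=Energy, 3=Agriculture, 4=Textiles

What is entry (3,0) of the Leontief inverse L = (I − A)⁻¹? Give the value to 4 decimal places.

L[3,0] = 0.2402

Form M = I − A:
  [  0.88   -0.13   -0.09   -0.07   -0.06]
  [ -0.07    0.96   -0.04   -0.03   -0.02]
  [ -0.14   -0.15    0.95   -0.01   -0.14]
  [ -0.13   -0.09   -0.13    0.84   -0.12]
  [ -0.04   -0.11   -0.05   -0.03    0.96]
Leontief inverse L = M⁻¹:
  [  1.1977    0.2083    0.1437    0.1130    0.1143]
  [  0.1052    1.0757    0.0644    0.0495    0.0446]
  [  0.2075    0.2248    1.0975    0.0449    0.1833]
  [  0.2402    0.2037    0.2100    1.2275    0.2033]
  [  0.0803    0.1500    0.0771    0.0511    1.0674]
Total output x = L · d:
  x_0 = 1.1977·98 + 0.2083·58 + 0.1437·45 + 0.1130·96 + 0.1143·38 = 151.1199
  x_1 = 0.1052·98 + 1.0757·58 + 0.0644·45 + 0.0495·96 + 0.0446·38 = 82.0430
  x_2 = 0.2075·98 + 0.2248·58 + 1.0975·45 + 0.0449·96 + 0.1833·38 = 94.0394
  x_3 = 0.2402·98 + 0.2037·58 + 0.2100·45 + 1.2275·96 + 0.2033·38 = 170.3749
  x_4 = 0.0803·98 + 0.1500·58 + 0.0771·45 + 0.0511·96 + 1.0674·38 = 65.5029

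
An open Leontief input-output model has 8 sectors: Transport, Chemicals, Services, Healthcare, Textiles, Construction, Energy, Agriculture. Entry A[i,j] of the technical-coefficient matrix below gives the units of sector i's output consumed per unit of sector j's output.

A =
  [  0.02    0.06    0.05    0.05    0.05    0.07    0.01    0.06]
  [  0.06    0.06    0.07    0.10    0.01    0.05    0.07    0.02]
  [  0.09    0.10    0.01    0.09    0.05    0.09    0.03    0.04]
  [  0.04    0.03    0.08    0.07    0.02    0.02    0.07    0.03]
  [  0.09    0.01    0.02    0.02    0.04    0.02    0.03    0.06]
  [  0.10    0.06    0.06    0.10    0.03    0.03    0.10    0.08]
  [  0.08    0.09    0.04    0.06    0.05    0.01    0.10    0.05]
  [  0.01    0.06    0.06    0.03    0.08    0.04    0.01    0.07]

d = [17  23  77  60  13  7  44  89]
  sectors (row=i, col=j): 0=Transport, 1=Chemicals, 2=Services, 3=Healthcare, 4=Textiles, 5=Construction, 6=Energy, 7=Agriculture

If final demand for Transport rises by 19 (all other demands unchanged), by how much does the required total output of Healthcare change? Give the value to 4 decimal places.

Form M = I − A:
  [  0.98   -0.06   -0.05   -0.05   -0.05   -0.07   -0.01   -0.06]
  [ -0.06    0.94   -0.07   -0.10   -0.01   -0.05   -0.07   -0.02]
  [ -0.09   -0.10    0.99   -0.09   -0.05   -0.09   -0.03   -0.04]
  [ -0.04   -0.03   -0.08    0.93   -0.02   -0.02   -0.07   -0.03]
  [ -0.09   -0.01   -0.02   -0.02    0.96   -0.02   -0.03   -0.06]
  [ -0.10   -0.06   -0.06   -0.10   -0.03    0.97   -0.10   -0.08]
  [ -0.08   -0.09   -0.04   -0.06   -0.05   -0.01    0.90   -0.05]
  [ -0.01   -0.06   -0.06   -0.03   -0.08   -0.04   -0.01    0.93]
Leontief inverse L = M⁻¹:
  [  1.0590    0.0964    0.0826    0.0931    0.0754    0.0968    0.0436    0.0925]
  [  0.1061    1.1074    0.1099    0.1543    0.0392    0.0824    0.1141    0.0561]
  [  0.1395    0.1476    1.0569    0.1485    0.0818    0.1247    0.0773    0.0826]
  [  0.0778    0.0694    0.1103    1.1122    0.0455    0.0468    0.1038    0.0597]
  [  0.1150    0.0378    0.0436    0.0478    1.0624    0.0413    0.0503    0.0865]
  [  0.1530    0.1180    0.1091    0.1618    0.0701    1.0697    0.1497    0.1269]
  [  0.1269    0.1391    0.0812    0.1127    0.0829    0.0434    1.1434    0.0889]
  [  0.0476    0.0941    0.0890    0.0687    0.1054    0.0659    0.0392    1.1010]
Total output x = L · d:
  x_0 = 1.0590·17 + 0.0964·23 + 0.0826·77 + 0.0931·60 + 0.0754·13 + 0.0968·7 + 0.0436·44 + 0.0925·89 = 43.9711
  x_1 = 0.1061·17 + 1.1074·23 + 0.1099·77 + 0.1543·60 + 0.0392·13 + 0.0824·7 + 0.1141·44 + 0.0561·89 = 56.0944
  x_2 = 0.1395·17 + 0.1476·23 + 1.0569·77 + 0.1485·60 + 0.0818·13 + 0.1247·7 + 0.0773·44 + 0.0826·89 = 108.7445
  x_3 = 0.0778·17 + 0.0694·23 + 0.1103·77 + 1.1122·60 + 0.0455·13 + 0.0468·7 + 0.1038·44 + 0.0597·89 = 88.9457
  x_4 = 0.1150·17 + 0.0378·23 + 0.0436·77 + 0.0478·60 + 1.0624·13 + 0.0413·7 + 0.0503·44 + 0.0865·89 = 33.0575
  x_5 = 0.1530·17 + 0.1180·23 + 0.1091·77 + 0.1618·60 + 0.0701·13 + 1.0697·7 + 0.1497·44 + 0.1269·89 = 49.7019
  x_6 = 0.1269·17 + 0.1391·23 + 0.0812·77 + 0.1127·60 + 0.0829·13 + 0.0434·7 + 1.1434·44 + 0.0889·89 = 77.9749
  x_7 = 0.0476·17 + 0.0941·23 + 0.0890·77 + 0.0687·60 + 0.1054·13 + 0.0659·7 + 0.0392·44 + 1.1010·89 = 115.4955
Δx_3 = L[3,0] · Δd_0 = 0.0778 · 19 = 1.4786

1.4786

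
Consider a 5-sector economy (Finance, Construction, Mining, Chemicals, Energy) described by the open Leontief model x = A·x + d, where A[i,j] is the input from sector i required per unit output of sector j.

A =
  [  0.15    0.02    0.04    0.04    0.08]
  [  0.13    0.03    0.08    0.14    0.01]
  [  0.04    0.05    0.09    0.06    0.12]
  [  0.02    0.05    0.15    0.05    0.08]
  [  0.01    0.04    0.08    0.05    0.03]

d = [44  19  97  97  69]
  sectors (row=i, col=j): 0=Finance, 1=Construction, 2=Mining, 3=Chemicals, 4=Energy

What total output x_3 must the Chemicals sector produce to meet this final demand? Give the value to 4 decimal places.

135.9122

Form M = I − A:
  [  0.85   -0.02   -0.04   -0.04   -0.08]
  [ -0.13    0.97   -0.08   -0.14   -0.01]
  [ -0.04   -0.05    0.91   -0.06   -0.12]
  [ -0.02   -0.05   -0.15    0.95   -0.08]
  [ -0.01   -0.04   -0.08   -0.05    0.97]
Leontief inverse L = M⁻¹:
  [  1.1885    0.0365    0.0763    0.0662    0.1133]
  [  0.1720    1.0526    0.1337    0.1738    0.0559]
  [  0.0684    0.0712    1.1372    0.0933    0.1548]
  [  0.0472    0.0719    0.1975    1.0839    0.1185]
  [  0.0274    0.0534    0.1103    0.0714    1.0533]
Total output x = L · d:
  x_0 = 1.1885·44 + 0.0365·19 + 0.0763·97 + 0.0662·97 + 0.1133·69 = 74.6341
  x_1 = 0.1720·44 + 1.0526·19 + 0.1337·97 + 0.1738·97 + 0.0559·69 = 61.2447
  x_2 = 0.0684·44 + 0.0712·19 + 1.1372·97 + 0.0933·97 + 0.1548·69 = 134.4007
  x_3 = 0.0472·44 + 0.0719·19 + 0.1975·97 + 1.0839·97 + 0.1185·69 = 135.9122
  x_4 = 0.0274·44 + 0.0534·19 + 0.1103·97 + 0.0714·97 + 1.0533·69 = 92.5194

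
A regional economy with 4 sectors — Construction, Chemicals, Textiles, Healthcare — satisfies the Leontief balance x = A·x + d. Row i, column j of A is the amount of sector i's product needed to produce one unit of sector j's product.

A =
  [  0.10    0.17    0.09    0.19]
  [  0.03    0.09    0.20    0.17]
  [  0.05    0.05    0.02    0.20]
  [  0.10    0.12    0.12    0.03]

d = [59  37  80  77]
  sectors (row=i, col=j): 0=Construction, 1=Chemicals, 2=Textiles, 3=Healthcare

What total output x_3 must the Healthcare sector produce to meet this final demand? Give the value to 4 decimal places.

Form M = I − A:
  [  0.90   -0.17   -0.09   -0.19]
  [ -0.03    0.91   -0.20   -0.17]
  [ -0.05   -0.05    0.98   -0.20]
  [ -0.10   -0.12   -0.12    0.97]
Leontief inverse L = M⁻¹:
  [  1.1666    0.2709    0.2013    0.3175]
  [  0.0855    1.1671    0.2802    0.2791]
  [  0.0929    0.1113    1.0836    0.2611]
  [  0.1423    0.1861    0.1895    1.1305]
Total output x = L · d:
  x_0 = 1.1666·59 + 0.2709·37 + 0.2013·80 + 0.3175·77 = 119.4006
  x_1 = 0.0855·59 + 1.1671·37 + 0.2802·80 + 0.2791·77 = 92.1268
  x_2 = 0.0929·59 + 0.1113·37 + 1.0836·80 + 0.2611·77 = 116.4020
  x_3 = 0.1423·59 + 0.1861·37 + 0.1895·80 + 1.1305·77 = 117.4882

117.4882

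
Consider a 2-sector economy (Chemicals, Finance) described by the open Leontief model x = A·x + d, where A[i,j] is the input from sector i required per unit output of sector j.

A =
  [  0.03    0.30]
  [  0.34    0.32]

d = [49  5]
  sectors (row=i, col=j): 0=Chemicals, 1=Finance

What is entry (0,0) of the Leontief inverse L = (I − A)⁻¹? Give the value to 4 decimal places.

Form M = I − A:
  [  0.97   -0.30]
  [ -0.34    0.68]
Leontief inverse L = M⁻¹:
  [  1.2195    0.5380]
  [  0.6098    1.7396]
Total output x = L · d:
  x_0 = 1.2195·49 + 0.5380·5 = 62.4462
  x_1 = 0.6098·49 + 1.7396·5 = 38.5760

L[0,0] = 1.2195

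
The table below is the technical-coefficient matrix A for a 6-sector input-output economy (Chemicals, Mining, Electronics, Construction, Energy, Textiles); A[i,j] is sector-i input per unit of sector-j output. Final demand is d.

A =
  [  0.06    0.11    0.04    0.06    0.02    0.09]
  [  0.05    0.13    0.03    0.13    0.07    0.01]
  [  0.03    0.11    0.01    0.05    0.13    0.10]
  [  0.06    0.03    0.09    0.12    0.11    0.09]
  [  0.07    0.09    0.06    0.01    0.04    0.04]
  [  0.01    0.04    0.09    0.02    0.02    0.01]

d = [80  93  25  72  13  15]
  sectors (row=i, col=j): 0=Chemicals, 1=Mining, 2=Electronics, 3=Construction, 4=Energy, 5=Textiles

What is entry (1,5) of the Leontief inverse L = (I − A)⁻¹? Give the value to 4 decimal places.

L[1,5] = 0.0488

Form M = I − A:
  [  0.94   -0.11   -0.04   -0.06   -0.02   -0.09]
  [ -0.05    0.87   -0.03   -0.13   -0.07   -0.01]
  [ -0.03   -0.11    0.99   -0.05   -0.13   -0.10]
  [ -0.06   -0.03   -0.09    0.88   -0.11   -0.09]
  [ -0.07   -0.09   -0.06   -0.01    0.96   -0.04]
  [ -0.01   -0.04   -0.09   -0.02   -0.02    0.99]
Leontief inverse L = M⁻¹:
  [  1.0872    0.1619    0.0729    0.1056    0.0589    0.1198]
  [  0.0870    1.1903    0.0684    0.1881    0.1204    0.0488]
  [  0.0622    0.1670    1.0481    0.0933    0.1688    0.1285]
  [  0.0976    0.0930    0.1354    1.1694    0.1640    0.1364]
  [  0.0933    0.1377    0.0829    0.0451    1.0714    0.0656]
  [  0.0240    0.0696    0.1032    0.0417    0.0458    1.0290]
Total output x = L · d:
  x_0 = 1.0872·80 + 0.1619·93 + 0.0729·25 + 0.1056·72 + 0.0589·13 + 0.1198·15 = 114.0193
  x_1 = 0.0870·80 + 1.1903·93 + 0.0684·25 + 0.1881·72 + 0.1204·13 + 0.0488·15 = 135.2082
  x_2 = 0.0622·80 + 0.1670·93 + 1.0481·25 + 0.0933·72 + 0.1688·13 + 0.1285·15 = 57.5458
  x_3 = 0.0976·80 + 0.0930·93 + 0.1354·25 + 1.1694·72 + 0.1640·13 + 0.1364·15 = 108.2185
  x_4 = 0.0933·80 + 0.1377·93 + 0.0829·25 + 0.0451·72 + 1.0714·13 + 0.0656·15 = 40.5053
  x_5 = 0.0240·80 + 0.0696·93 + 0.1032·25 + 0.0417·72 + 0.0458·13 + 1.0290·15 = 30.0021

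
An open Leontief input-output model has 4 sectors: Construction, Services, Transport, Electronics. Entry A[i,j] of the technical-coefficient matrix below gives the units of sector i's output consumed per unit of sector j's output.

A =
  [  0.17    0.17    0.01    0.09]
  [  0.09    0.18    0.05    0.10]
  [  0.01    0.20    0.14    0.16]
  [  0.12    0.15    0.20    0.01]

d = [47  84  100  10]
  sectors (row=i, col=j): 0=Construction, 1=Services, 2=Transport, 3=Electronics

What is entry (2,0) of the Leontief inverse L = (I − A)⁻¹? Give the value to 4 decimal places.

Form M = I − A:
  [  0.83   -0.17   -0.01   -0.09]
  [ -0.09    0.82   -0.05   -0.10]
  [ -0.01   -0.20    0.86   -0.16]
  [ -0.12   -0.15   -0.20    0.99]
Leontief inverse L = M⁻¹:
  [  1.2616    0.3071    0.0690    0.1569]
  [  0.1680    1.3134    0.1171    0.1669]
  [  0.0903    0.3668    1.2424    0.2460]
  [  0.1966    0.3103    0.2771    1.1041]
Total output x = L · d:
  x_0 = 1.2616·47 + 0.3071·84 + 0.0690·100 + 0.1569·10 = 93.5604
  x_1 = 0.1680·47 + 1.3134·84 + 0.1171·100 + 0.1669·10 = 131.6022
  x_2 = 0.0903·47 + 0.3668·84 + 1.2424·100 + 0.2460·10 = 161.7504
  x_3 = 0.1966·47 + 0.3103·84 + 0.2771·100 + 1.1041·10 = 74.0582

L[2,0] = 0.0903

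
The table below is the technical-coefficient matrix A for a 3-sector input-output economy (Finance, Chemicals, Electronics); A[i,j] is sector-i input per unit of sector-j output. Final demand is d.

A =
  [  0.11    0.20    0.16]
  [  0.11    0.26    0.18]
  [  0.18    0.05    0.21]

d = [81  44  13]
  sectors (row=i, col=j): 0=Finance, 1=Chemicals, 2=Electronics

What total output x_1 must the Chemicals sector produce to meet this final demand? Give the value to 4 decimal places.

Form M = I − A:
  [  0.89   -0.20   -0.16]
  [ -0.11    0.74   -0.18]
  [ -0.18   -0.05    0.79]
Leontief inverse L = M⁻¹:
  [  1.2346    0.3560    0.3312]
  [  0.2559    1.4463    0.3814]
  [  0.2975    0.1727    1.3654]
Total output x = L · d:
  x_0 = 1.2346·81 + 0.3560·44 + 0.3312·13 = 119.9720
  x_1 = 0.2559·81 + 1.4463·44 + 0.3814·13 = 89.3201
  x_2 = 0.2975·81 + 0.1727·44 + 1.3654·13 = 49.4443

89.3201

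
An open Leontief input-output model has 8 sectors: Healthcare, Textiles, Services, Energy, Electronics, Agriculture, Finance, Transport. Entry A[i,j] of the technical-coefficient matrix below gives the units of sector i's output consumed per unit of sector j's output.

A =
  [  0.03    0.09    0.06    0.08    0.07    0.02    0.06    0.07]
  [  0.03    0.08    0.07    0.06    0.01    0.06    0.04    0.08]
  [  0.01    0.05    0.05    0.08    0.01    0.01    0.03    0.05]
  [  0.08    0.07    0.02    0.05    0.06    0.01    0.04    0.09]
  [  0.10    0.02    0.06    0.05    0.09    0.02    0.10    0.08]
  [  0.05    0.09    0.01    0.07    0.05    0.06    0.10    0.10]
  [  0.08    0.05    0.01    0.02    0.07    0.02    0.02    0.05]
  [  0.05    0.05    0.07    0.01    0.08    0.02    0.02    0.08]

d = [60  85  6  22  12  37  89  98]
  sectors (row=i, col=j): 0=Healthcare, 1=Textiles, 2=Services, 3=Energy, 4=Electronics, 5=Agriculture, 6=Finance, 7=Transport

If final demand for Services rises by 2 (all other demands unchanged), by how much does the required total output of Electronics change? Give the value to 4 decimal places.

Form M = I − A:
  [  0.97   -0.09   -0.06   -0.08   -0.07   -0.02   -0.06   -0.07]
  [ -0.03    0.92   -0.07   -0.06   -0.01   -0.06   -0.04   -0.08]
  [ -0.01   -0.05    0.95   -0.08   -0.01   -0.01   -0.03   -0.05]
  [ -0.08   -0.07   -0.02    0.95   -0.06   -0.01   -0.04   -0.09]
  [ -0.10   -0.02   -0.06   -0.05    0.91   -0.02   -0.10   -0.08]
  [ -0.05   -0.09   -0.01   -0.07   -0.05    0.94   -0.10   -0.10]
  [ -0.08   -0.05   -0.01   -0.02   -0.07   -0.02    0.98   -0.05]
  [ -0.05   -0.05   -0.07   -0.01   -0.08   -0.02   -0.02    0.92]
Leontief inverse L = M⁻¹:
  [  1.0749    0.1386    0.0990    0.1201    0.1145    0.0414    0.0980    0.1307]
  [  0.0659    1.1266    0.1037    0.0968    0.0469    0.0809    0.0729    0.1349]
  [  0.0354    0.0799    1.0723    0.1037    0.0349    0.0220    0.0501    0.0862]
  [  0.1193    0.1143    0.0570    1.0853    0.1026    0.0288    0.0744    0.1444]
  [  0.1502    0.0717    0.1016    0.0935    1.1444    0.0403    0.1429    0.1440]
  [  0.1014    0.1467    0.0515    0.1124    0.1029    1.0859    0.1431    0.1690]
  [  0.1110    0.0845    0.0391    0.0491    0.1040    0.0352    1.0499    0.0927]
  [  0.0837    0.0874    0.1040    0.0431    0.1165    0.0365    0.0523    1.1277]
Total output x = L · d:
  x_0 = 1.0749·60 + 0.1386·85 + 0.0990·6 + 0.1201·22 + 0.1145·12 + 0.0414·37 + 0.0980·89 + 0.1307·98 = 103.9521
  x_1 = 0.0659·60 + 1.1266·85 + 0.1037·6 + 0.0968·22 + 0.0469·12 + 0.0809·37 + 0.0729·89 + 0.1349·98 = 125.7365
  x_2 = 0.0354·60 + 0.0799·85 + 1.0723·6 + 0.1037·22 + 0.0349·12 + 0.0220·37 + 0.0501·89 + 0.0862·98 = 31.7699
  x_3 = 0.1193·60 + 0.1143·85 + 0.0570·6 + 1.0853·22 + 0.1026·12 + 0.0288·37 + 0.0744·89 + 0.1444·98 = 64.1548
  x_4 = 0.1502·60 + 0.0717·85 + 0.1016·6 + 0.0935·22 + 1.1444·12 + 0.0403·37 + 0.1429·89 + 0.1440·98 = 59.8278
  x_5 = 0.1014·60 + 0.1467·85 + 0.0515·6 + 0.1124·22 + 0.1029·12 + 1.0859·37 + 0.1431·89 + 0.1690·98 = 92.0542
  x_6 = 0.1110·60 + 0.0845·85 + 0.0391·6 + 0.0491·22 + 0.1040·12 + 0.0352·37 + 1.0499·89 + 0.0927·98 = 120.2343
  x_7 = 0.0837·60 + 0.0874·85 + 0.1040·6 + 0.0431·22 + 0.1165·12 + 0.0365·37 + 0.0523·89 + 1.1277·98 = 131.9368
Δx_4 = L[4,2] · Δd_2 = 0.1016 · 2 = 0.2031

0.2031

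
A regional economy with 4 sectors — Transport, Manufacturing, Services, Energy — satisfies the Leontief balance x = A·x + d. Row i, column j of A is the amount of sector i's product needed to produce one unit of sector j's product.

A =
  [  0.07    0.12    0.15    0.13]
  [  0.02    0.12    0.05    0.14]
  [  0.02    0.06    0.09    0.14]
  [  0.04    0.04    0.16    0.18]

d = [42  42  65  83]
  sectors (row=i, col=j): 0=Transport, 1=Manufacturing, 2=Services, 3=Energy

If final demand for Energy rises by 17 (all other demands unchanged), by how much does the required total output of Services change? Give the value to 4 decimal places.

3.7001

Form M = I − A:
  [  0.93   -0.12   -0.15   -0.13]
  [ -0.02    0.88   -0.05   -0.14]
  [ -0.02   -0.06    0.91   -0.14]
  [ -0.04   -0.04   -0.16    0.82]
Leontief inverse L = M⁻¹:
  [  1.0945    0.1762    0.2329    0.2434]
  [  0.0368    1.1589    0.1088    0.2223]
  [  0.0361    0.0931    1.1482    0.2177]
  [  0.0622    0.0833    0.2407    1.2847]
Total output x = L · d:
  x_0 = 1.0945·42 + 0.1762·42 + 0.2329·65 + 0.2434·83 = 88.7079
  x_1 = 0.0368·42 + 1.1589·42 + 0.1088·65 + 0.2223·83 = 75.7439
  x_2 = 0.0361·42 + 0.0931·42 + 1.1482·65 + 0.2177·83 = 98.1243
  x_3 = 0.0622·42 + 0.0833·42 + 0.2407·65 + 1.2847·83 = 128.3877
Δx_2 = L[2,3] · Δd_3 = 0.2177 · 17 = 3.7001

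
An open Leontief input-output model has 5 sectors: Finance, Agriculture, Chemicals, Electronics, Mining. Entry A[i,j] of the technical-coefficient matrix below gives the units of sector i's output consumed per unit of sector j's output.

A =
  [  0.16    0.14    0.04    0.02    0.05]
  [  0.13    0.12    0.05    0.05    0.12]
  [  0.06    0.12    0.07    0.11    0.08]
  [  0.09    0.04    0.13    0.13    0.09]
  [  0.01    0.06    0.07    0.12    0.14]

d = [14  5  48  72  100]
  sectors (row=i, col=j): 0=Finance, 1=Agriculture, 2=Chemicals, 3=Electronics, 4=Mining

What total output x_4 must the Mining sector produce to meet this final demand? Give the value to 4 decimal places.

Form M = I − A:
  [  0.84   -0.14   -0.04   -0.02   -0.05]
  [ -0.13    0.88   -0.05   -0.05   -0.12]
  [ -0.06   -0.12    0.93   -0.11   -0.08]
  [ -0.09   -0.04   -0.13    0.87   -0.09]
  [ -0.01   -0.06   -0.07   -0.12    0.86]
Leontief inverse L = M⁻¹:
  [  1.2391    0.2196    0.0834    0.0679    0.1175]
  [  0.2084    1.2028    0.1049    0.1150    0.2017]
  [  0.1316    0.1937    1.1282    0.1786    0.1583]
  [  0.1639    0.1193    0.1952    1.2083    0.1708]
  [  0.0625    0.1189    0.1274    0.1920    1.2149]
Total output x = L · d:
  x_0 = 1.2391·14 + 0.2196·5 + 0.0834·48 + 0.0679·72 + 0.1175·100 = 39.0915
  x_1 = 0.2084·14 + 1.2028·5 + 0.1049·48 + 0.1150·72 + 0.2017·100 = 42.4199
  x_2 = 0.1316·14 + 0.1937·5 + 1.1282·48 + 0.1786·72 + 0.1583·100 = 85.6609
  x_3 = 0.1639·14 + 0.1193·5 + 0.1952·48 + 1.2083·72 + 0.1708·100 = 116.3354
  x_4 = 0.0625·14 + 0.1189·5 + 0.1274·48 + 0.1920·72 + 1.2149·100 = 142.8984

142.8984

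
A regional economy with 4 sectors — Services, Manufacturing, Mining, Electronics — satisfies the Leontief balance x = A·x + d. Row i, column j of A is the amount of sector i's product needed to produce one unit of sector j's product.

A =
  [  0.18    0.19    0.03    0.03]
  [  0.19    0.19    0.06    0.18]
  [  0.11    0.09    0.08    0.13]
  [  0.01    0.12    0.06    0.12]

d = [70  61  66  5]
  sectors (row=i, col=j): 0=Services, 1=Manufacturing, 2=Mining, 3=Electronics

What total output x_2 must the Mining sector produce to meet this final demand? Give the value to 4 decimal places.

Form M = I − A:
  [  0.82   -0.19   -0.03   -0.03]
  [ -0.19    0.81   -0.06   -0.18]
  [ -0.11   -0.09    0.92   -0.13]
  [ -0.01   -0.12   -0.06    0.88]
Leontief inverse L = M⁻¹:
  [  1.3079    0.3331    0.0724    0.1234]
  [  0.3382    1.3733    0.1208    0.3103]
  [  0.2000    0.2031    1.1207    0.2139]
  [  0.0746    0.2049    0.0937    1.1947]
Total output x = L · d:
  x_0 = 1.3079·70 + 0.3331·61 + 0.0724·66 + 0.1234·5 = 117.2726
  x_1 = 0.3382·70 + 1.3733·61 + 0.1208·66 + 0.3103·5 = 116.9701
  x_2 = 0.2000·70 + 0.2031·61 + 1.1207·66 + 0.2139·5 = 101.4258
  x_3 = 0.0746·70 + 0.2049·61 + 0.0937·66 + 1.1947·5 = 29.8803

101.4258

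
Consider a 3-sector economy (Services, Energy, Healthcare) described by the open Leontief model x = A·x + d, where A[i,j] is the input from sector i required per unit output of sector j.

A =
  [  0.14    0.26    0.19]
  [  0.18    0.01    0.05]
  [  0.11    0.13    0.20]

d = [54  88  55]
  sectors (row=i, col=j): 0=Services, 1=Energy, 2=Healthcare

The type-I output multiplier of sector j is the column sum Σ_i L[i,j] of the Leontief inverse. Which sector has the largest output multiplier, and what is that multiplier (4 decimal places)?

Healthcare (1.7708)

Form M = I − A:
  [  0.86   -0.26   -0.19]
  [ -0.18    0.99   -0.05]
  [ -0.11   -0.13    0.80]
Leontief inverse L = M⁻¹:
  [  1.2845    0.3805    0.3289]
  [  0.2445    1.0909    0.1262]
  [  0.2163    0.2296    1.3157]
Total output x = L · d:
  x_0 = 1.2845·54 + 0.3805·88 + 0.3289·55 = 120.9359
  x_1 = 0.2445·54 + 1.0909·88 + 0.1262·55 = 116.1425
  x_2 = 0.2163·54 + 0.2296·88 + 1.3157·55 = 104.2518
Output multipliers (column sums of L):
  Services: 1.7453
  Energy: 1.7010
  Healthcare: 1.7708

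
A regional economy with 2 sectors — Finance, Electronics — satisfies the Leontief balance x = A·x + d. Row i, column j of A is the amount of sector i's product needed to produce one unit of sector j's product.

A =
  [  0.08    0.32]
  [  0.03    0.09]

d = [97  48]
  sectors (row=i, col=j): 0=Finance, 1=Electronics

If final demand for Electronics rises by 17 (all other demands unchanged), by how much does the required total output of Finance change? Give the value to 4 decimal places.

6.5732

Form M = I − A:
  [  0.92   -0.32]
  [ -0.03    0.91]
Leontief inverse L = M⁻¹:
  [  1.0996    0.3867]
  [  0.0362    1.1116]
Total output x = L · d:
  x_0 = 1.0996·97 + 0.3867·48 = 125.2175
  x_1 = 0.0362·97 + 1.1116·48 = 56.8753
Δx_0 = L[0,1] · Δd_1 = 0.3867 · 17 = 6.5732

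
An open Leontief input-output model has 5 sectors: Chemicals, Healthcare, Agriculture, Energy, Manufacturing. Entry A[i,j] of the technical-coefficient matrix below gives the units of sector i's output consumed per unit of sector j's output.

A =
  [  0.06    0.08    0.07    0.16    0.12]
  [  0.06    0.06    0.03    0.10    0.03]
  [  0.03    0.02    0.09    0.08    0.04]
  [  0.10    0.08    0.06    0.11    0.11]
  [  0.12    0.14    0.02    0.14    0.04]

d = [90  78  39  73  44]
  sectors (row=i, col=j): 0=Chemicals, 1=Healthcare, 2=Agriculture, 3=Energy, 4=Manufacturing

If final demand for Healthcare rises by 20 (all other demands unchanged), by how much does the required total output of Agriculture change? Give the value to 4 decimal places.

Form M = I − A:
  [  0.94   -0.08   -0.07   -0.16   -0.12]
  [ -0.06    0.94   -0.03   -0.10   -0.03]
  [ -0.03   -0.02    0.91   -0.08   -0.04]
  [ -0.10   -0.08   -0.06    0.89   -0.11]
  [ -0.12   -0.14   -0.02   -0.14    0.96]
Leontief inverse L = M⁻¹:
  [  1.1271    0.1470    0.1125    0.2575    0.1797]
  [  0.0969    1.0964    0.0553    0.1561    0.0666]
  [  0.0614    0.0503    1.1153    0.1280    0.0704]
  [  0.1617    0.1432    0.1002    1.2040    0.1668]
  [  0.1799    0.2002    0.0600    0.2332    1.0996]
Total output x = L · d:
  x_0 = 1.1271·90 + 0.1470·78 + 0.1125·39 + 0.2575·73 + 0.1797·44 = 143.9997
  x_1 = 0.0969·90 + 1.0964·78 + 0.0553·39 + 0.1561·73 + 0.0666·44 = 110.7180
  x_2 = 0.0614·90 + 0.0503·78 + 1.1153·39 + 0.1280·73 + 0.0704·44 = 65.3910
  x_3 = 0.1617·90 + 0.1432·78 + 0.1002·39 + 1.2040·73 + 0.1668·44 = 124.8669
  x_4 = 0.1799·90 + 0.2002·78 + 0.0600·39 + 0.2332·73 + 1.0996·44 = 99.5517
Δx_2 = L[2,1] · Δd_1 = 0.0503 · 20 = 1.0067

1.0067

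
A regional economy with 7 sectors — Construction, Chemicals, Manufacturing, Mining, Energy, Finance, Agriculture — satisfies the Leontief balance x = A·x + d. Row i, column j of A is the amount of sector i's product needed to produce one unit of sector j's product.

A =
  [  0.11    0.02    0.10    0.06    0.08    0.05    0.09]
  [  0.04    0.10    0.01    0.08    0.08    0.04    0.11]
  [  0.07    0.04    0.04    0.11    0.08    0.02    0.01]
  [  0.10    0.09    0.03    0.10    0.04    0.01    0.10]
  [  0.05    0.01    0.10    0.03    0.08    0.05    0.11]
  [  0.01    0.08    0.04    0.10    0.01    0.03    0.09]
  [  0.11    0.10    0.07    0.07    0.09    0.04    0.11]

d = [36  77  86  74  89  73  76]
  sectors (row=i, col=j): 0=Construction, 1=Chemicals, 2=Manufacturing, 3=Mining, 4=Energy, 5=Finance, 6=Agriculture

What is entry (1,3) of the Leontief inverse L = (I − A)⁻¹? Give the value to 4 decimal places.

Form M = I − A:
  [  0.89   -0.02   -0.10   -0.06   -0.08   -0.05   -0.09]
  [ -0.04    0.90   -0.01   -0.08   -0.08   -0.04   -0.11]
  [ -0.07   -0.04    0.96   -0.11   -0.08   -0.02   -0.01]
  [ -0.10   -0.09   -0.03    0.90   -0.04   -0.01   -0.10]
  [ -0.05   -0.01   -0.10   -0.03    0.92   -0.05   -0.11]
  [ -0.01   -0.08   -0.04   -0.10   -0.01    0.97   -0.09]
  [ -0.11   -0.10   -0.07   -0.07   -0.09   -0.04    0.89]
Leontief inverse L = M⁻¹:
  [  1.1849    0.0749    0.1597    0.1328    0.1470    0.0835    0.1724]
  [  0.1061    1.1604    0.0597    0.1454    0.1416    0.0714    0.1959]
  [  0.1234    0.0803    1.0807    0.1621    0.1263    0.0431    0.0727]
  [  0.1738    0.1499    0.0824    1.1687    0.1047    0.0419    0.1855]
  [  0.1115    0.0577    0.1498    0.0914    1.1370    0.0781    0.1788]
  [  0.0633    0.1316    0.0738    0.1557    0.0567    1.0520    0.1544]
  [  0.1959    0.1695    0.1364    0.1537    0.1698    0.0802    1.2122]
Total output x = L · d:
  x_0 = 1.1849·36 + 0.0749·77 + 0.1597·86 + 0.1328·74 + 0.1470·89 + 0.0835·73 + 0.1724·76 = 104.2704
  x_1 = 0.1061·36 + 1.1604·77 + 0.0597·86 + 0.1454·74 + 0.1416·89 + 0.0714·73 + 0.1959·76 = 141.7638
  x_2 = 0.1234·36 + 0.0803·77 + 1.0807·86 + 0.1621·74 + 0.1263·89 + 0.0431·73 + 0.0727·76 = 135.4789
  x_3 = 0.1738·36 + 0.1499·77 + 0.0824·86 + 1.1687·74 + 0.1047·89 + 0.0419·73 + 0.1855·76 = 137.8468
  x_4 = 0.1115·36 + 0.0577·77 + 0.1498·86 + 0.0914·74 + 1.1370·89 + 0.0781·73 + 0.1788·76 = 148.5871
  x_5 = 0.0633·36 + 0.1316·77 + 0.0738·86 + 0.1557·74 + 0.0567·89 + 1.0520·73 + 0.1544·76 = 123.8561
  x_6 = 0.1959·36 + 0.1695·77 + 0.1364·86 + 0.1537·74 + 0.1698·89 + 0.0802·73 + 1.2122·76 = 156.2989

L[1,3] = 0.1454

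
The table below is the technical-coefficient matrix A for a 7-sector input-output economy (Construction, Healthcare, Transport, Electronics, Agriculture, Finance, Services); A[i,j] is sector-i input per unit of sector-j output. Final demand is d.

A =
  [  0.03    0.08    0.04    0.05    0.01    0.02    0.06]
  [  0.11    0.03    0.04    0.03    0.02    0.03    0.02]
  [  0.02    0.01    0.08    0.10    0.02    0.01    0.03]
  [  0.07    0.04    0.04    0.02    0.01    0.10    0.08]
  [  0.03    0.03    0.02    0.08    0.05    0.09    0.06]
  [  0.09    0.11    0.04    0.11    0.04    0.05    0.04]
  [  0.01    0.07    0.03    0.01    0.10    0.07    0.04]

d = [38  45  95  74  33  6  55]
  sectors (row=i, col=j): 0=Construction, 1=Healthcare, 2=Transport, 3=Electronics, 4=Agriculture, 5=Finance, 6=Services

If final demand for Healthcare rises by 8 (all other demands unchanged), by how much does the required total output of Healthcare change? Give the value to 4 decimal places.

Form M = I − A:
  [  0.97   -0.08   -0.04   -0.05   -0.01   -0.02   -0.06]
  [ -0.11    0.97   -0.04   -0.03   -0.02   -0.03   -0.02]
  [ -0.02   -0.01    0.92   -0.10   -0.02   -0.01   -0.03]
  [ -0.07   -0.04   -0.04    0.98   -0.01   -0.10   -0.08]
  [ -0.03   -0.03   -0.02   -0.08    0.95   -0.09   -0.06]
  [ -0.09   -0.11   -0.04   -0.11   -0.04    0.95   -0.04]
  [ -0.01   -0.07   -0.03   -0.01   -0.10   -0.07    0.96]
Leontief inverse L = M⁻¹:
  [  1.0542    0.1017    0.0583    0.0704    0.0253    0.0416    0.0790]
  [  0.1304    1.0538    0.0579    0.0532    0.0316    0.0482    0.0403]
  [  0.0392    0.0280    1.0990    0.1218    0.0322    0.0329    0.0509]
  [  0.0995    0.0751    0.0629    1.0520    0.0314    0.1266    0.1047]
  [  0.0616    0.0636    0.0418    0.1115    1.0711    0.1234    0.0879]
  [  0.1324    0.1483    0.0696    0.1462    0.0612    1.0875    0.0749]
  [  0.0388    0.0970    0.0493    0.0417    0.1199    0.0985    1.0627]
Total output x = L · d:
  x_0 = 1.0542·38 + 0.1017·45 + 0.0583·95 + 0.0704·74 + 0.0253·33 + 0.0416·6 + 0.0790·55 = 60.8052
  x_1 = 0.1304·38 + 1.0538·45 + 0.0579·95 + 0.0532·74 + 0.0316·33 + 0.0482·6 + 0.0403·55 = 65.3679
  x_2 = 0.0392·38 + 0.0280·45 + 1.0990·95 + 0.1218·74 + 0.0322·33 + 0.0329·6 + 0.0509·55 = 120.2250
  x_3 = 0.0995·38 + 0.0751·45 + 0.0629·95 + 1.0520·74 + 0.0314·33 + 0.1266·6 + 0.1047·55 = 98.5424
  x_4 = 0.0616·38 + 0.0636·45 + 0.0418·95 + 0.1115·74 + 1.0711·33 + 0.1234·6 + 0.0879·55 = 58.3485
  x_5 = 0.1324·38 + 0.1483·45 + 0.0696·95 + 0.1462·74 + 0.0612·33 + 1.0875·6 + 0.0749·55 = 41.7996
  x_6 = 0.0388·38 + 0.0970·45 + 0.0493·95 + 0.0417·74 + 0.1199·33 + 0.0985·6 + 1.0627·55 = 76.6008
Δx_1 = L[1,1] · Δd_1 = 1.0538 · 8 = 8.4306

8.4306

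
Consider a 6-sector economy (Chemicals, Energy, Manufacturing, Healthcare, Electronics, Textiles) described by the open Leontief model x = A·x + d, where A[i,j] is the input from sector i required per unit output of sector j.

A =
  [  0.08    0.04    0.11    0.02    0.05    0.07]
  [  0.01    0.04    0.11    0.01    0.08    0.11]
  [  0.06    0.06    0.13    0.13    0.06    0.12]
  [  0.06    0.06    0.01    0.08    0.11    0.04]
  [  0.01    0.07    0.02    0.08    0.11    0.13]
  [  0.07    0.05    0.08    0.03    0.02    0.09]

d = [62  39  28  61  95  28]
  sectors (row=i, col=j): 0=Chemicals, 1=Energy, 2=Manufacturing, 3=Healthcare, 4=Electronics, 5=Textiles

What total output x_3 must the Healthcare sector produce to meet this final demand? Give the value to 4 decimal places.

95.6541

Form M = I − A:
  [  0.92   -0.04   -0.11   -0.02   -0.05   -0.07]
  [ -0.01    0.96   -0.11   -0.01   -0.08   -0.11]
  [ -0.06   -0.06    0.87   -0.13   -0.06   -0.12]
  [ -0.06   -0.06   -0.01    0.92   -0.11   -0.04]
  [ -0.01   -0.07   -0.02   -0.08    0.89   -0.13]
  [ -0.07   -0.05   -0.08   -0.03   -0.02    0.91]
Leontief inverse L = M⁻¹:
  [  1.1135    0.0740    0.1651    0.0605    0.0908    0.1320]
  [  0.0400    1.0743    0.1602    0.0513    0.1198    0.1734]
  [  0.1091    0.1115    1.2014    0.1910    0.1254    0.2066]
  [  0.0857    0.0925    0.0477    1.1132    0.1561    0.0953]
  [  0.0406    0.1078    0.0647    0.1184    1.1590    0.1955]
  [  0.1012    0.0799    0.1301    0.0636    0.0552    1.1442]
Total output x = L · d:
  x_0 = 1.1135·62 + 0.0740·39 + 0.1651·28 + 0.0605·61 + 0.0908·95 + 0.1320·28 = 92.5573
  x_1 = 0.0400·62 + 1.0743·39 + 0.1602·28 + 0.0513·61 + 0.1198·95 + 0.1734·28 = 68.2292
  x_2 = 0.1091·62 + 0.1115·39 + 1.2014·28 + 0.1910·61 + 0.1254·95 + 0.2066·28 = 74.0975
  x_3 = 0.0857·62 + 0.0925·39 + 0.0477·28 + 1.1132·61 + 0.1561·95 + 0.0953·28 = 95.6541
  x_4 = 0.0406·62 + 0.1078·39 + 0.0647·28 + 0.1184·61 + 1.1590·95 + 0.1955·28 = 131.3268
  x_5 = 0.1012·62 + 0.0799·39 + 0.1301·28 + 0.0636·61 + 0.0552·95 + 1.1442·28 = 54.1917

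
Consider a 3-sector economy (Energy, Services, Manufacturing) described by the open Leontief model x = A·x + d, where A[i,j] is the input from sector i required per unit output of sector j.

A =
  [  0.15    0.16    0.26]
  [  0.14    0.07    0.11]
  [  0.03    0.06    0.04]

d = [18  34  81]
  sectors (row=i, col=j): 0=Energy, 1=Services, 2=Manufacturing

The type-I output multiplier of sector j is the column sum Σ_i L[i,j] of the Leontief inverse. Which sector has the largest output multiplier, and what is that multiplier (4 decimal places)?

Form M = I − A:
  [  0.85   -0.16   -0.26]
  [ -0.14    0.93   -0.11]
  [ -0.03   -0.06    0.96]
Leontief inverse L = M⁻¹:
  [  1.2278    0.2344    0.3594]
  [  0.1908    1.1197    0.1800]
  [  0.0503    0.0773    1.0641]
Total output x = L · d:
  x_0 = 1.2278·18 + 0.2344·34 + 0.3594·81 = 59.1796
  x_1 = 0.1908·18 + 1.1197·34 + 0.1800·81 = 56.0810
  x_2 = 0.0503·18 + 0.0773·34 + 1.0641·81 = 89.7294
Output multipliers (column sums of L):
  Energy: 1.4688
  Services: 1.4314
  Manufacturing: 1.6035

Manufacturing (1.6035)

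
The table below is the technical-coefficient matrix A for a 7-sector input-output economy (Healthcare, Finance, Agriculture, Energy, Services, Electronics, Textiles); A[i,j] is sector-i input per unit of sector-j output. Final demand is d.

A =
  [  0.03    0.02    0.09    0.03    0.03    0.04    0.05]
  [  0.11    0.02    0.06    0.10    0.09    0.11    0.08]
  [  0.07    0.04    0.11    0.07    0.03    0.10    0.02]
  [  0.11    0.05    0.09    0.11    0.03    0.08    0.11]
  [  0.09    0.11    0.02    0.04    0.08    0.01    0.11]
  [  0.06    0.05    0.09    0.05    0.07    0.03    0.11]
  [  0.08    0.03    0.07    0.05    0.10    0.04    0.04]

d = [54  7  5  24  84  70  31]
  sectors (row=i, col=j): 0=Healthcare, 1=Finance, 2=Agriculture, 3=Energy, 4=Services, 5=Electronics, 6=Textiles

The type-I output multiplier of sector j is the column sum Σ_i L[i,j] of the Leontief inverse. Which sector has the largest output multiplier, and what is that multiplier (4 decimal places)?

Healthcare (1.9900)

Form M = I − A:
  [  0.97   -0.02   -0.09   -0.03   -0.03   -0.04   -0.05]
  [ -0.11    0.98   -0.06   -0.10   -0.09   -0.11   -0.08]
  [ -0.07   -0.04    0.89   -0.07   -0.03   -0.10   -0.02]
  [ -0.11   -0.05   -0.09    0.89   -0.03   -0.08   -0.11]
  [ -0.09   -0.11   -0.02   -0.04    0.92   -0.01   -0.11]
  [ -0.06   -0.05   -0.09   -0.05   -0.07    0.97   -0.11]
  [ -0.08   -0.03   -0.07   -0.05   -0.10   -0.04    0.96]
Leontief inverse L = M⁻¹:
  [  1.0696    0.0435    0.1327    0.0629    0.0602    0.0720    0.0844]
  [  0.1866    1.0682    0.1396    0.1620    0.1499    0.1646    0.1562]
  [  0.1296    0.0751    1.1768    0.1214    0.0736    0.1491    0.0770]
  [  0.1889    0.0940    0.1752    1.1766    0.0901    0.1420    0.1827]
  [  0.1555    0.1466    0.0795    0.0917    1.1347    0.0575    0.1691]
  [  0.1241    0.0877    0.1535    0.1015    0.1210    1.0783    0.1660]
  [  0.1356    0.0663    0.1250    0.0942    0.1430    0.0803    1.0932]
Total output x = L · d:
  x_0 = 1.0696·54 + 0.0435·7 + 0.1327·5 + 0.0629·24 + 0.0602·84 + 0.0720·70 + 0.0844·31 = 72.9449
  x_1 = 0.1866·54 + 1.0682·7 + 0.1396·5 + 0.1620·24 + 0.1499·84 + 0.1646·70 + 0.1562·31 = 51.0950
  x_2 = 0.1296·54 + 0.0751·7 + 1.1768·5 + 0.1214·24 + 0.0736·84 + 0.1491·70 + 0.0770·31 = 35.3300
  x_3 = 0.1889·54 + 0.0940·7 + 0.1752·5 + 1.1766·24 + 0.0901·84 + 0.1420·70 + 0.1827·31 = 63.1498
  x_4 = 0.1555·54 + 0.1466·7 + 0.0795·5 + 0.0917·24 + 1.1347·84 + 0.0575·70 + 0.1691·31 = 116.6013
  x_5 = 0.1241·54 + 0.0877·7 + 0.1535·5 + 0.1015·24 + 0.1210·84 + 1.0783·70 + 0.1660·31 = 101.3120
  x_6 = 0.1356·54 + 0.0663·7 + 0.1250·5 + 0.0942·24 + 0.1430·84 + 0.0803·70 + 1.0932·31 = 62.1996
Output multipliers (column sums of L):
  Healthcare: 1.9900
  Finance: 1.5813
  Agriculture: 1.9824
  Energy: 1.8102
  Services: 1.7725
  Electronics: 1.7438
  Textiles: 1.9287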